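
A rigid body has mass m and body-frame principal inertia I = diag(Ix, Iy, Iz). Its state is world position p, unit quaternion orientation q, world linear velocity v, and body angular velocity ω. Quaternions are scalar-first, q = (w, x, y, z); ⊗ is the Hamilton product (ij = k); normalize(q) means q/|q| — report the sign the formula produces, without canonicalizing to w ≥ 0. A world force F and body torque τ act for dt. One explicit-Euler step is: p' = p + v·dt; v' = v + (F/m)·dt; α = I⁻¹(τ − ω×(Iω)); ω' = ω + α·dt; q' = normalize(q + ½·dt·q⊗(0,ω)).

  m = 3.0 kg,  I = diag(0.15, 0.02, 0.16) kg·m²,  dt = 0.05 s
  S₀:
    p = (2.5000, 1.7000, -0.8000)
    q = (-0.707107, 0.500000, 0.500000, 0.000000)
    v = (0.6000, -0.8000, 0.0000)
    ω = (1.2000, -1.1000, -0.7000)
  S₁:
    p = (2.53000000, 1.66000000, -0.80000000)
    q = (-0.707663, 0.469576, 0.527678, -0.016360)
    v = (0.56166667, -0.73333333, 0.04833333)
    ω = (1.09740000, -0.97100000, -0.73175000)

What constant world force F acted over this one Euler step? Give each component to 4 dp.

v₁ − v₀ = (-0.03833333, 0.06666667, 0.04833333)
applied force F = (-2.3000, 4.0000, 2.9000)

F = (-2.3000, 4.0000, 2.9000)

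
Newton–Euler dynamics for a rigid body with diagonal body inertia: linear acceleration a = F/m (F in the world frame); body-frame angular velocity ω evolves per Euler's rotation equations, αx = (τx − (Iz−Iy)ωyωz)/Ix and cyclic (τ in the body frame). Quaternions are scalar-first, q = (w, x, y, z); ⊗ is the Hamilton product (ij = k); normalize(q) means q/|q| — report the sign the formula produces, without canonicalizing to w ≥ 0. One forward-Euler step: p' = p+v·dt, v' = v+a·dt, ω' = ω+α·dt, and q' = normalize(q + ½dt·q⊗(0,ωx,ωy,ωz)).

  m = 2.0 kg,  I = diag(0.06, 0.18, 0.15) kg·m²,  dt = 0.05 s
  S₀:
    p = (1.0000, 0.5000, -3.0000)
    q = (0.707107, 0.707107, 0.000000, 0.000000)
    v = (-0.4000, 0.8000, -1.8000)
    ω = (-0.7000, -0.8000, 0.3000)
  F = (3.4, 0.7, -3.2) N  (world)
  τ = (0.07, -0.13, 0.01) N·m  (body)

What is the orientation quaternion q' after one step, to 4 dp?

2q̇ = q⊗(0,ω) = (0.4949749, -0.4949749, -0.7778177, -0.3535535)
q' = normalize(q + ½dt·q⊗(0,ω)) = (0.7192, 0.6945, -0.0194, -0.0088)

q' = (0.7192, 0.6945, -0.0194, -0.0088)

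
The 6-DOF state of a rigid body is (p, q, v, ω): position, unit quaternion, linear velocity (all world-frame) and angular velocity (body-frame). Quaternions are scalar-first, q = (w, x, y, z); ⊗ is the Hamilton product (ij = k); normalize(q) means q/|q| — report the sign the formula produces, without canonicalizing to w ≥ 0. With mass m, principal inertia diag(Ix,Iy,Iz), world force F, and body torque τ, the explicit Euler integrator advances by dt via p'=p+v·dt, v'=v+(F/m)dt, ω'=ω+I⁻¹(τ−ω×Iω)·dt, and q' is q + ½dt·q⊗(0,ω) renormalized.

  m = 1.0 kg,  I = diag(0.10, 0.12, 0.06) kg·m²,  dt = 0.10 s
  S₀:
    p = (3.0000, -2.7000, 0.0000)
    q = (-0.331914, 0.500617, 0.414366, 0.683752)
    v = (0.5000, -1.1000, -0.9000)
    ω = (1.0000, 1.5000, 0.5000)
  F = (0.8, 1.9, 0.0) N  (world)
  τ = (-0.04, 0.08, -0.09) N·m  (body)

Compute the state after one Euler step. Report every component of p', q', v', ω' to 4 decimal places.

a = (0.8000, 1.9000, 0.0000)
p' = p + v·dt = (3.0500, -2.8100, -0.0900)
v + (F/m)dt = (0.5800, -0.9100, -0.9000)
gyro term ω×Iω = (-0.0450, 0.0200, 0.0300)
angular accel α = (0.0500, 0.5000, -2.0000)
ω + α·dt = (1.0050, 1.5500, 0.3000)
2q̇ = q⊗(0,ω) = (-1.4640420, -1.1503590, -0.0644275, 0.1706025)
updated quaternion q' = (-0.4034, 0.4412, 0.4094, 0.6893)

p' = (3.0500, -2.8100, -0.0900)
q' = (-0.4034, 0.4412, 0.4094, 0.6893)
v' = (0.5800, -0.9100, -0.9000)
ω' = (1.0050, 1.5500, 0.3000)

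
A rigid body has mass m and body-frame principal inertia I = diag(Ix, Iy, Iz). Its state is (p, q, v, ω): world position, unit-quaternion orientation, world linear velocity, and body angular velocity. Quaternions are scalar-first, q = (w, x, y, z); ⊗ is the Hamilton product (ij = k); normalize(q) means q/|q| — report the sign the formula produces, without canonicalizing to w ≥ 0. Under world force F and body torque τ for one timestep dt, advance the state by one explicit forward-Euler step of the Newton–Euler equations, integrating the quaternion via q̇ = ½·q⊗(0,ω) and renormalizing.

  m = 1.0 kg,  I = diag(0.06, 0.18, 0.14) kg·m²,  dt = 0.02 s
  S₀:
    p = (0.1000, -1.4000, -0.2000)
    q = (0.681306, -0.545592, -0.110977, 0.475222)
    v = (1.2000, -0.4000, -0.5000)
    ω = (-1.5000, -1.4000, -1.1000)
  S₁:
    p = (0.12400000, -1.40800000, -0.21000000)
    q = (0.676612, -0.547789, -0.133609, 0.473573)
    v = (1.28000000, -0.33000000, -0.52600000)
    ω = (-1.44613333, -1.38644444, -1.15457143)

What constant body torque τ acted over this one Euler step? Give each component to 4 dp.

Δω = ω₁−ω₀ = (0.05386667, 0.01355556, -0.05457143)
gyro term ω₀×Iω₀ = (-0.0616, -0.1320, 0.2520)
I·α + gyro = (0.1000, -0.0100, -0.1300)

τ = (0.1000, -0.0100, -0.1300)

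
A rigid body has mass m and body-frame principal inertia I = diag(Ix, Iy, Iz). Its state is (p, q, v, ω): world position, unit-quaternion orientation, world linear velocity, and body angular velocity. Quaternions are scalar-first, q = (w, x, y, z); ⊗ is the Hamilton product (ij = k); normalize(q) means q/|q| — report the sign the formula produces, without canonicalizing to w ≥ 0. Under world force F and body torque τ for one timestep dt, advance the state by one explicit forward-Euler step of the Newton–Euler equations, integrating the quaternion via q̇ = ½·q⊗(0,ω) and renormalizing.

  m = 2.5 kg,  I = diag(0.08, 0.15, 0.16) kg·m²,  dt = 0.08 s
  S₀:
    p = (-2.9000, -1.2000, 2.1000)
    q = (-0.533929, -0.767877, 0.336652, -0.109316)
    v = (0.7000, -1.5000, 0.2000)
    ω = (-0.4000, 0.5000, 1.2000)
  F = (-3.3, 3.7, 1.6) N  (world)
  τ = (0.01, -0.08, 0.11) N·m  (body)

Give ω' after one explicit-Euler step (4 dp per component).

angular accel α = (0.0500, -0.7893, 0.7750)
ω + α·dt = (-0.3960, 0.4369, 1.2620)

ω' = (-0.3960, 0.4369, 1.2620)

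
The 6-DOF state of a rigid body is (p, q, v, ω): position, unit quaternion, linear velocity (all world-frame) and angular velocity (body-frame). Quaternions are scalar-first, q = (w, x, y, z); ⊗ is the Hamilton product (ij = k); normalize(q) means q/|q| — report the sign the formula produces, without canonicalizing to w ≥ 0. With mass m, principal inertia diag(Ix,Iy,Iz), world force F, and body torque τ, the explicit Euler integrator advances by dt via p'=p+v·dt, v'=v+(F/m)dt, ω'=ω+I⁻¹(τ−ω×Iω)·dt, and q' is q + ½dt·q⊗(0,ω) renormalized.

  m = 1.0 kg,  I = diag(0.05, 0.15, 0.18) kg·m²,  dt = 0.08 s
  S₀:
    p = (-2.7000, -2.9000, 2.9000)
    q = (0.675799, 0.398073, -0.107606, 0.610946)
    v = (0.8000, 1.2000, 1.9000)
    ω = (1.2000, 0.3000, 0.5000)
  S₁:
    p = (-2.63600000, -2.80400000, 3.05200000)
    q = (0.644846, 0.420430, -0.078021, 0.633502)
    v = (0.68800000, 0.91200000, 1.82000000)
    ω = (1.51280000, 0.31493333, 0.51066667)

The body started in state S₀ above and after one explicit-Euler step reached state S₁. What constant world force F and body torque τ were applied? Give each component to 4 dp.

Δω = ω₁−ω₀ = (0.31280000, 0.01493333, 0.01066667)
precession coupling = (0.0045, -0.0780, 0.0360)
I·α + gyro = (0.2000, -0.0500, 0.0600)
v₁ − v₀ = (-0.11200000, -0.28800000, -0.08000000)
applied force F = (-1.4000, -3.6000, -1.0000)

F = (-1.4000, -3.6000, -1.0000)
τ = (0.2000, -0.0500, 0.0600)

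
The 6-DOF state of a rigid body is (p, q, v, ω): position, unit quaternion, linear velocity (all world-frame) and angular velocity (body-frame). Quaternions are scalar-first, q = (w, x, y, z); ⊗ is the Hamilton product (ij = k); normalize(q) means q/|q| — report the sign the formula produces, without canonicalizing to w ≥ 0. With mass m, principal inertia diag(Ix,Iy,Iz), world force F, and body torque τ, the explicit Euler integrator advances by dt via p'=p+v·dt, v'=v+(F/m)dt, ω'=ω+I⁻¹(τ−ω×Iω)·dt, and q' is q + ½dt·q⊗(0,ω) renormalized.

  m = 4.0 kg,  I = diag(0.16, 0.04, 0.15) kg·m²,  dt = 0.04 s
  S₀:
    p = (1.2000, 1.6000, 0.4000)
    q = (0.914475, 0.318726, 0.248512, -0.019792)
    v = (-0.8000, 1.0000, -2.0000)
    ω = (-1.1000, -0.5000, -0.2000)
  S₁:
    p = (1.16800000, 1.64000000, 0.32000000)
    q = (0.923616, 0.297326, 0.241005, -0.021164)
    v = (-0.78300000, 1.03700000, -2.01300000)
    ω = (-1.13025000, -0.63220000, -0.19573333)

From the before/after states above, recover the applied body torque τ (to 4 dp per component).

τ = (-0.1100, -0.1300, -0.0500)

Δω = ω₁−ω₀ = (-0.03025000, -0.13220000, 0.00426667)
applied torque τ = (-0.1100, -0.1300, -0.0500)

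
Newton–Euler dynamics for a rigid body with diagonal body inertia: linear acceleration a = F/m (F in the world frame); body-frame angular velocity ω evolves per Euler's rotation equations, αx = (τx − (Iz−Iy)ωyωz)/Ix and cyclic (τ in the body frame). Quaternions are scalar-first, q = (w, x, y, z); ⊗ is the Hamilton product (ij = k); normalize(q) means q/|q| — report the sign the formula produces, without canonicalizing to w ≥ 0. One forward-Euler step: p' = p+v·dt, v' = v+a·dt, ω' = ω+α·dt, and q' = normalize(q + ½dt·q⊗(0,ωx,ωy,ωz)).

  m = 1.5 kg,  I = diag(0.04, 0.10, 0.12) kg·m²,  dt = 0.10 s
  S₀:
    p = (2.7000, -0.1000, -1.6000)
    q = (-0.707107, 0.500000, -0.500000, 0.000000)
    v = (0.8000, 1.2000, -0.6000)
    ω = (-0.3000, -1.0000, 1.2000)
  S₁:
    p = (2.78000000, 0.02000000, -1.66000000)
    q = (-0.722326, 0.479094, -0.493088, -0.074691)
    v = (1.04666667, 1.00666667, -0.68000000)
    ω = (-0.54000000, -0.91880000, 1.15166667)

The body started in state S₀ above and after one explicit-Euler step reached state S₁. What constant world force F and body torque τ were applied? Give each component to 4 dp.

F = (3.7000, -2.9000, -1.2000)
τ = (-0.1200, 0.1100, -0.0400)

Δv = v₁−v₀ = (0.24666667, -0.19333333, -0.08000000)
F = m·Δv/dt = (3.7000, -2.9000, -1.2000)
Δω = ω₁−ω₀ = (-0.24000000, 0.08120000, -0.04833333)
gyro term ω₀×Iω₀ = (-0.0240, 0.0288, 0.0180)
τ = I·(Δω/dt) + ω₀×(Iω₀) = (-0.1200, 0.1100, -0.0400)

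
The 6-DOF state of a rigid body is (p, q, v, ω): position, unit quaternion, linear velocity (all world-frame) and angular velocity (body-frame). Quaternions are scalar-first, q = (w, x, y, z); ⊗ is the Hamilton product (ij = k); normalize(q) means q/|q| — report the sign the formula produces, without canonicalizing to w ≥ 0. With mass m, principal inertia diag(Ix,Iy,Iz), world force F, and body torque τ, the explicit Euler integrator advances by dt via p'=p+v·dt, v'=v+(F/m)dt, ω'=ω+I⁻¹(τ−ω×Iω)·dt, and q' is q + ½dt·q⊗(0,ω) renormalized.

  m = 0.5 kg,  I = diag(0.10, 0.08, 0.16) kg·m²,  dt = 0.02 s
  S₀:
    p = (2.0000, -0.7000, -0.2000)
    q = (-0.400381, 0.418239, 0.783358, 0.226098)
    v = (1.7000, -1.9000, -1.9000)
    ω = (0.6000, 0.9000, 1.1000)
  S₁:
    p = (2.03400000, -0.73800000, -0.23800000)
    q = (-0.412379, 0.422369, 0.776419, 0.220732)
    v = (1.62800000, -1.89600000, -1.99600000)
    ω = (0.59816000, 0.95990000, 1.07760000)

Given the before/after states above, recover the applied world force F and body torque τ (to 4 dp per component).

F = (-1.8000, 0.1000, -2.4000)
τ = (0.0700, 0.2000, -0.1900)

Δv = v₁−v₀ = (-0.07200000, 0.00400000, -0.09600000)
m·(v₁−v₀)/dt = (-1.8000, 0.1000, -2.4000)
ω₁ − ω₀ = (-0.00184000, 0.05990000, -0.02240000)
I·α + gyro = (0.0700, 0.2000, -0.1900)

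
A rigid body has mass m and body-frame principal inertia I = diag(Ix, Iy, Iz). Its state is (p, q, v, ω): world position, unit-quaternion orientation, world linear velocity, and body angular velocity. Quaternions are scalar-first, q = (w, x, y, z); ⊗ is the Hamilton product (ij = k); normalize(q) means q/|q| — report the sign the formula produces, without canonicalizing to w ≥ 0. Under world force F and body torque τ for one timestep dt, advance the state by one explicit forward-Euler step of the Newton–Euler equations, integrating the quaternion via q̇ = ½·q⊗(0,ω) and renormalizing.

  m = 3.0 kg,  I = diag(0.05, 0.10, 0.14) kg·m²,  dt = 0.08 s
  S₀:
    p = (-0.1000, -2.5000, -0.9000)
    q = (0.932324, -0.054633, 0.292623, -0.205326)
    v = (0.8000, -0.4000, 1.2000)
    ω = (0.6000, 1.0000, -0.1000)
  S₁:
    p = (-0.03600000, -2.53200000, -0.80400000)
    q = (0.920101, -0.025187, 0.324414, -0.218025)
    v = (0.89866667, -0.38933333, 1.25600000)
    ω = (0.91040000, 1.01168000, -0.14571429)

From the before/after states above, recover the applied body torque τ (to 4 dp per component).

τ = (0.1900, 0.0200, -0.0500)

Δω = ω₁−ω₀ = (0.31040000, 0.01168000, -0.04571429)
precession coupling = (-0.0040, 0.0054, 0.0300)
I·α + gyro = (0.1900, 0.0200, -0.0500)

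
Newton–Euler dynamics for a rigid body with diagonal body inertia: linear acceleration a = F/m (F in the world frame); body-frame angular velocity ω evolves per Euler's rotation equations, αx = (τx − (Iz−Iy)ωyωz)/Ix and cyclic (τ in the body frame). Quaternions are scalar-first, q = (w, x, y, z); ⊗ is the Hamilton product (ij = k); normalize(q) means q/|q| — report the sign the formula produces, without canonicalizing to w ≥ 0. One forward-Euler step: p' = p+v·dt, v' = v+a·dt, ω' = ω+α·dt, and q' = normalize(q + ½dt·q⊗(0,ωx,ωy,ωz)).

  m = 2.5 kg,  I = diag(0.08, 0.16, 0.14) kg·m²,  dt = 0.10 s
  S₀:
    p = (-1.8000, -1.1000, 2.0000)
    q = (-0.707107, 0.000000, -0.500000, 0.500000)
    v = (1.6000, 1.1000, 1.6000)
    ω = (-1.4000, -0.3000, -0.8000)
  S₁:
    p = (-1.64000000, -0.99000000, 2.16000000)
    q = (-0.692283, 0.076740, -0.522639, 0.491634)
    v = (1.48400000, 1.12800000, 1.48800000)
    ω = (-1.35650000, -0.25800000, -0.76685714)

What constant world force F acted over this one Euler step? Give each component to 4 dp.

F = (-2.9000, 0.7000, -2.8000)

Δv = v₁−v₀ = (-0.11600000, 0.02800000, -0.11200000)
F = m·Δv/dt = (-2.9000, 0.7000, -2.8000)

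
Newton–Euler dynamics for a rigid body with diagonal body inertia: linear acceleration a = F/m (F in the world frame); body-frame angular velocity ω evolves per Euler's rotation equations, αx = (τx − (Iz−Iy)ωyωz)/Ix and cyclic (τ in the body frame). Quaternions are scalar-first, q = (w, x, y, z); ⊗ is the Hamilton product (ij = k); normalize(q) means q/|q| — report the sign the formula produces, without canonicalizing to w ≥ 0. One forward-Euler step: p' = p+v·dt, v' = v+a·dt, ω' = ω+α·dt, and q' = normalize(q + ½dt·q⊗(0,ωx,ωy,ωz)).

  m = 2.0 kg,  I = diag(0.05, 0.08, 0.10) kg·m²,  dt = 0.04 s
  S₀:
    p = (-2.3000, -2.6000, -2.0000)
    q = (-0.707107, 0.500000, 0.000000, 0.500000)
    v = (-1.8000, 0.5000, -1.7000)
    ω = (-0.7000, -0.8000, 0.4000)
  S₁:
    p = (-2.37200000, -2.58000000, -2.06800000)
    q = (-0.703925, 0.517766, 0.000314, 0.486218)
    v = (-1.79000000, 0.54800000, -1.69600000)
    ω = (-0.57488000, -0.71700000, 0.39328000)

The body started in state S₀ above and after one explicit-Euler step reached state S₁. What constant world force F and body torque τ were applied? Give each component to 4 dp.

Δv = v₁−v₀ = (0.01000000, 0.04800000, 0.00400000)
applied force F = (0.5000, 2.4000, 0.2000)
Δω = ω₁−ω₀ = (0.12512000, 0.08300000, -0.00672000)
ω₀×(Iω₀) = (-0.0064, 0.0140, 0.0168)
I·α + gyro = (0.1500, 0.1800, 0.0000)

F = (0.5000, 2.4000, 0.2000)
τ = (0.1500, 0.1800, 0.0000)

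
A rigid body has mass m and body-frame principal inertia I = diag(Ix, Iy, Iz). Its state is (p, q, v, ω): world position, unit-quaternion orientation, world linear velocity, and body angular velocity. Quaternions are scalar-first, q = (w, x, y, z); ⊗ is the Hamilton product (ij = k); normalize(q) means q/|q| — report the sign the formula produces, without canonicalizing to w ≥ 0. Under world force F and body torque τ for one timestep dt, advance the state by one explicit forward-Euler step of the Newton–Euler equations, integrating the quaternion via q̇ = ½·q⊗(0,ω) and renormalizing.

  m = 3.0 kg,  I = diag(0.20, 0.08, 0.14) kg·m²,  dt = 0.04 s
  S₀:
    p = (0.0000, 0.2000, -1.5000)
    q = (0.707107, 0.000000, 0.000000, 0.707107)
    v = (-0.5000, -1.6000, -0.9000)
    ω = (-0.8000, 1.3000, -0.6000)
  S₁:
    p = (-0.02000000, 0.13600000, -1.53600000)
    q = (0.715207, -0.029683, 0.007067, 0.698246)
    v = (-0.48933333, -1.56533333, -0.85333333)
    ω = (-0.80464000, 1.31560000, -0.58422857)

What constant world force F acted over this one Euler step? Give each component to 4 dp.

Δv = v₁−v₀ = (0.01066667, 0.03466667, 0.04666667)
applied force F = (0.8000, 2.6000, 3.5000)

F = (0.8000, 2.6000, 3.5000)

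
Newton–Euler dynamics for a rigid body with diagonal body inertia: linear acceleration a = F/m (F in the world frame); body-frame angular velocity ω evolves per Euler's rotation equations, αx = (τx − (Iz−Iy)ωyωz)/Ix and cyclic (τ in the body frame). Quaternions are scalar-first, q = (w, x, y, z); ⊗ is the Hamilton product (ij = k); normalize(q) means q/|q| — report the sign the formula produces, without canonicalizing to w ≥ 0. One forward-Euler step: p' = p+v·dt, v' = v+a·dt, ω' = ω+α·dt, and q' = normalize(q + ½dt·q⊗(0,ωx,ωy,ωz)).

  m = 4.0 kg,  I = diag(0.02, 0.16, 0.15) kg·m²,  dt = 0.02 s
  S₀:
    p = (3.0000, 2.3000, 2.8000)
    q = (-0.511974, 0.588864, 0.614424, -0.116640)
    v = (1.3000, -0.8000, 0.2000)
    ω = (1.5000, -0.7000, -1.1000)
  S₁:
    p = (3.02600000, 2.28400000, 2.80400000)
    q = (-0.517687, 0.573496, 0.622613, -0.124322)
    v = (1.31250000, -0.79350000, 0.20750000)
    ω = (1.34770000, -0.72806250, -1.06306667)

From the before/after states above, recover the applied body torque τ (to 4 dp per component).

Δω = ω₁−ω₀ = (-0.15230000, -0.02806250, 0.03693333)
ω₀×(Iω₀) = (-0.0077, 0.2145, -0.1470)
τ = I·(Δω/dt) + ω₀×(Iω₀) = (-0.1600, -0.0100, 0.1300)

τ = (-0.1600, -0.0100, 0.1300)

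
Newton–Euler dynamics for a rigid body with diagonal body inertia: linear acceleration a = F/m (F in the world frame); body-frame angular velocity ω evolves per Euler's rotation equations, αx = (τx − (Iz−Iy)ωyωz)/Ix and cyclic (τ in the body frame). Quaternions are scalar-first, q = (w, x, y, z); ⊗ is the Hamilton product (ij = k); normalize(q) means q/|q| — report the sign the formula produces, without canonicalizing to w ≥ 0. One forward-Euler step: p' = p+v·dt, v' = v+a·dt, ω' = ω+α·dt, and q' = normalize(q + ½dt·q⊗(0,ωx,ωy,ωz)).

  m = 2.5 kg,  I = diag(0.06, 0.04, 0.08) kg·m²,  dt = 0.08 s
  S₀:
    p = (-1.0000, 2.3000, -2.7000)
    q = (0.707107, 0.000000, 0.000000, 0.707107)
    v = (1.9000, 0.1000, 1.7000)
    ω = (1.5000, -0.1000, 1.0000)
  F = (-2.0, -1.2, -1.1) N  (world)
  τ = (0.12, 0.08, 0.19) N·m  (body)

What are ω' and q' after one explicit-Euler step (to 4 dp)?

ω' = (1.6653, 0.1200, 1.1870)
q' = (0.6771, 0.0451, 0.0395, 0.7335)

ω×(Iω) gyroscopic = (-0.0040, -0.0300, 0.0030)
(τ − ω×Iω)/I = (2.0667, 2.7500, 2.3375)
new body rate ω' = (1.6653, 0.1200, 1.1870)
2q̇ = q⊗(0,ω) = (-0.7071070, 1.1313712, 0.9899498, 0.7071070)
q' = normalize(q + ½dt·q⊗(0,ω)) = (0.6771, 0.0451, 0.0395, 0.7335)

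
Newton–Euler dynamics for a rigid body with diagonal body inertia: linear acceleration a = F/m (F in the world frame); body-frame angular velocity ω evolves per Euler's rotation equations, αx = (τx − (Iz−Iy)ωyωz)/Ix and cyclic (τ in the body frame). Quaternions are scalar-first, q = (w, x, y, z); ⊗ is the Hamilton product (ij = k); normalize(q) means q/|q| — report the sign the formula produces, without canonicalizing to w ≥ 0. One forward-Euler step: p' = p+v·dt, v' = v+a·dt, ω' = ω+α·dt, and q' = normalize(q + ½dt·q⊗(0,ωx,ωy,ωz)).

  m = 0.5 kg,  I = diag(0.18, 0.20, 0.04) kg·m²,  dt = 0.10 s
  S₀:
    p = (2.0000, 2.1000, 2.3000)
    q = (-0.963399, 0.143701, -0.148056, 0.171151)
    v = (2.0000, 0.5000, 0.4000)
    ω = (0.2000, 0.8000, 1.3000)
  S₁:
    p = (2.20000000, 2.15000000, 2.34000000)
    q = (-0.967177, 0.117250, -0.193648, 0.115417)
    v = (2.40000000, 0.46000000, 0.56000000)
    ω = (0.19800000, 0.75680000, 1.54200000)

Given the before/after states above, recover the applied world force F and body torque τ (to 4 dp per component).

F = (2.0000, -0.2000, 0.8000)
τ = (-0.1700, -0.0500, 0.1000)

velocity change Δv = (0.40000000, -0.04000000, 0.16000000)
m·(v₁−v₀)/dt = (2.0000, -0.2000, 0.8000)
ω₁ − ω₀ = (-0.00200000, -0.04320000, 0.24200000)
I·α + gyro = (-0.1700, -0.0500, 0.1000)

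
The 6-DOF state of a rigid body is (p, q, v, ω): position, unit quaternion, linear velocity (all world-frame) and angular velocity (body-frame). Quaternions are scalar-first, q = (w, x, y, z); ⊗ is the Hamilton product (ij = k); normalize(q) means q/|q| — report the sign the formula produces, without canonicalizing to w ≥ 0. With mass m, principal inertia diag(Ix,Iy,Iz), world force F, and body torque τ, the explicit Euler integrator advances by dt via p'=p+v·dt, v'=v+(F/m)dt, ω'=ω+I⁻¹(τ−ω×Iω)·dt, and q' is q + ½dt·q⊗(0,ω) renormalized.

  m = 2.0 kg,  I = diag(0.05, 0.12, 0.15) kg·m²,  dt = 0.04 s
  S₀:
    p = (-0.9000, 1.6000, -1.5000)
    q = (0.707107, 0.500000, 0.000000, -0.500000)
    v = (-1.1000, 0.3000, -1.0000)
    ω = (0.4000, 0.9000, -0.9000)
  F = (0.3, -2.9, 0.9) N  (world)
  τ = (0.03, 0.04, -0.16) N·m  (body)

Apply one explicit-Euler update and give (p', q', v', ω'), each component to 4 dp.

linear accel F/m = (0.1500, -1.4500, 0.4500)
p + v·dt = (-0.9440, 1.6120, -1.5400)
v + (F/m)dt = (-1.0940, 0.2420, -0.9820)
precession coupling ω×(Iω) = (-0.0243, 0.0360, 0.0252)
α = I⁻¹(τ − ω×Iω) = (1.0860, 0.0333, -1.2347)
ω' = ω + α·dt = (0.4434, 0.9013, -0.9494)
Hamilton product q⊗(0,ω) = (-0.6500000, 0.7328428, 0.8863963, -0.1863963)
updated quaternion q' = (0.6939, 0.5145, 0.0177, -0.5035)

p' = (-0.9440, 1.6120, -1.5400)
q' = (0.6939, 0.5145, 0.0177, -0.5035)
v' = (-1.0940, 0.2420, -0.9820)
ω' = (0.4434, 0.9013, -0.9494)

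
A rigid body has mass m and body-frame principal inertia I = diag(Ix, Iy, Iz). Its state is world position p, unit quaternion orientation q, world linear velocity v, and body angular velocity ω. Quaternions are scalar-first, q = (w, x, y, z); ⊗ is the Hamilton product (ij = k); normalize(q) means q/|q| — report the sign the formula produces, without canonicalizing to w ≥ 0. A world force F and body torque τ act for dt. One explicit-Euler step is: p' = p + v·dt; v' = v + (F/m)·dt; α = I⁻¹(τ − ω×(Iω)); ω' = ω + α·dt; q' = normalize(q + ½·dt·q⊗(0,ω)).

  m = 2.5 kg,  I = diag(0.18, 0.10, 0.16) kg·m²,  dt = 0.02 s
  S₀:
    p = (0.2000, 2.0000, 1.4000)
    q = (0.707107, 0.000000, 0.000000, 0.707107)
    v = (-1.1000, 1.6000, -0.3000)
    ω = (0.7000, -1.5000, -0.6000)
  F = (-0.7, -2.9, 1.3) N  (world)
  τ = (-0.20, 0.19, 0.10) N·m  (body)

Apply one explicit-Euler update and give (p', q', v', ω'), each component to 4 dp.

new position p' = (0.1780, 2.0320, 1.3940)
v + (F/m)dt = (-1.1056, 1.5768, -0.2896)
(τ − ω×Iω)/I = (-1.4111, 1.9840, 0.1000)
new body rate ω' = (0.6718, -1.4603, -0.5980)
Hamilton product q⊗(0,ω) = (0.4242642, 1.5556354, -0.5656856, -0.4242642)
q + ½dt·q⊗(0,ω), renormalized = (0.7112, 0.0156, -0.0057, 0.7028)

p' = (0.1780, 2.0320, 1.3940)
q' = (0.7112, 0.0156, -0.0057, 0.7028)
v' = (-1.1056, 1.5768, -0.2896)
ω' = (0.6718, -1.4603, -0.5980)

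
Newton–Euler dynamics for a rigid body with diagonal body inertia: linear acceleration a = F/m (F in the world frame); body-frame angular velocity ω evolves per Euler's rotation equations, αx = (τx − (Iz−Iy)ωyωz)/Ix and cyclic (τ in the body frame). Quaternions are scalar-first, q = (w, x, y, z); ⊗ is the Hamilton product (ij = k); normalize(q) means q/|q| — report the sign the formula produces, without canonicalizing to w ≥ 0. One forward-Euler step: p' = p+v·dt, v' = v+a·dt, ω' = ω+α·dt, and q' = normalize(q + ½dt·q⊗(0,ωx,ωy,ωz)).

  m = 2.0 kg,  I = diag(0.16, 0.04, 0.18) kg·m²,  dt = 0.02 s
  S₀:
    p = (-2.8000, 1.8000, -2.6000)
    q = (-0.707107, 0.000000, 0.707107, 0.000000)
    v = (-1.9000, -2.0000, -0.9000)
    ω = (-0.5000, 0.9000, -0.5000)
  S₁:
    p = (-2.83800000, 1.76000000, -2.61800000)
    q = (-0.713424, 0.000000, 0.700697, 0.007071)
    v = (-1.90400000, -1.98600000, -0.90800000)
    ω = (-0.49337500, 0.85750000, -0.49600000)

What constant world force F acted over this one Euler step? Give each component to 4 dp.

F = (-0.4000, 1.4000, -0.8000)

Δv = v₁−v₀ = (-0.00400000, 0.01400000, -0.00800000)
applied force F = (-0.4000, 1.4000, -0.8000)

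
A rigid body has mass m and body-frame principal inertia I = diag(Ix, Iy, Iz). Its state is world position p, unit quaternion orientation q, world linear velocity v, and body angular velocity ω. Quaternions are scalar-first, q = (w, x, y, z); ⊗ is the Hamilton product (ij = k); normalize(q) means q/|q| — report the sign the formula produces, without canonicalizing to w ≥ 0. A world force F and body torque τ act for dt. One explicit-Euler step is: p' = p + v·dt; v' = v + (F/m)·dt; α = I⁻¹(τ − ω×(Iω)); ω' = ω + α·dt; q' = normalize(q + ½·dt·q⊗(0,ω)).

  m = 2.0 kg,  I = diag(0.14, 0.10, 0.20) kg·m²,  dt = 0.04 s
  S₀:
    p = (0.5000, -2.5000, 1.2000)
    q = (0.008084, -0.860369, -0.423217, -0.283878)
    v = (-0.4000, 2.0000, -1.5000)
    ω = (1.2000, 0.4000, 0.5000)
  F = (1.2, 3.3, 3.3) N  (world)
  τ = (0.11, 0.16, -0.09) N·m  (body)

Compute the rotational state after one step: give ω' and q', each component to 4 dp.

gyro term ω×Iω = (0.0200, -0.0360, -0.0192)
(τ − ω×Iω)/I = (0.6429, 1.9600, -0.3540)
new body rate ω' = (1.2257, 0.4784, 0.4858)
2q̇ = q⊗(0,ω) = (1.3436686, -0.0883565, 0.0927645, 0.1677548)
updated quaternion q' = (0.0349, -0.8618, -0.4212, -0.2804)

ω' = (1.2257, 0.4784, 0.4858)
q' = (0.0349, -0.8618, -0.4212, -0.2804)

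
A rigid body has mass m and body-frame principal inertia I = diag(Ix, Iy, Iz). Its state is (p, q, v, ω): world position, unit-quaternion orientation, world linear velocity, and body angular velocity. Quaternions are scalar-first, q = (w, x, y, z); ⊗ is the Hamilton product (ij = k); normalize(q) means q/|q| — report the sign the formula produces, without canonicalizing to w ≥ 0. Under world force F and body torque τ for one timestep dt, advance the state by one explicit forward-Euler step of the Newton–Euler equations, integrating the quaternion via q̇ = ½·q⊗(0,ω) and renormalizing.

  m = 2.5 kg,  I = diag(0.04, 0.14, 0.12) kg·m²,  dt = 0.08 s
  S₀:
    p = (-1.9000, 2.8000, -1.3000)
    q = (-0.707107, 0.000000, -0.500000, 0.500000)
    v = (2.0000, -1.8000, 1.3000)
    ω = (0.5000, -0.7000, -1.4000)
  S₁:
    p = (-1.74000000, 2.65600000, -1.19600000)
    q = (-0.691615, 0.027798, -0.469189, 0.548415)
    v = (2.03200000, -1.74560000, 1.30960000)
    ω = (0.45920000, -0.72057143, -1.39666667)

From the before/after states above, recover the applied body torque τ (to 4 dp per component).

τ = (-0.0400, 0.0200, -0.0300)

Δω = ω₁−ω₀ = (-0.04080000, -0.02057143, 0.00333333)
applied torque τ = (-0.0400, 0.0200, -0.0300)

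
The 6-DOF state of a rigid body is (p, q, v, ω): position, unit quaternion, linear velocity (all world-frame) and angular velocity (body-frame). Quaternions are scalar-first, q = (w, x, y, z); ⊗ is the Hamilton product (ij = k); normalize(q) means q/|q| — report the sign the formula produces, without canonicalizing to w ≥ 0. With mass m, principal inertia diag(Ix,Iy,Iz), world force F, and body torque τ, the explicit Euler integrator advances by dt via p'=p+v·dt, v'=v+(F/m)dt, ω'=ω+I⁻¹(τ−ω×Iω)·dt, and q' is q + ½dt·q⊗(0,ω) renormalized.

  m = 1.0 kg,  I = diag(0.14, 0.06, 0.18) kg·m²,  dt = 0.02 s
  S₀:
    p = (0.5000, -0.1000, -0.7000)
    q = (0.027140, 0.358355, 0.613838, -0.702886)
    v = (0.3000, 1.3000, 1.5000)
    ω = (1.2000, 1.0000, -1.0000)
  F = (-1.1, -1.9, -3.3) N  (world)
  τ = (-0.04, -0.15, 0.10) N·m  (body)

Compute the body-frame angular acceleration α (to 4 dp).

precession coupling ω×(Iω) = (-0.1200, 0.0480, -0.0960)
(τ − ω×Iω)/I = (0.5714, -3.3000, 1.0889)

α = (0.5714, -3.3000, 1.0889)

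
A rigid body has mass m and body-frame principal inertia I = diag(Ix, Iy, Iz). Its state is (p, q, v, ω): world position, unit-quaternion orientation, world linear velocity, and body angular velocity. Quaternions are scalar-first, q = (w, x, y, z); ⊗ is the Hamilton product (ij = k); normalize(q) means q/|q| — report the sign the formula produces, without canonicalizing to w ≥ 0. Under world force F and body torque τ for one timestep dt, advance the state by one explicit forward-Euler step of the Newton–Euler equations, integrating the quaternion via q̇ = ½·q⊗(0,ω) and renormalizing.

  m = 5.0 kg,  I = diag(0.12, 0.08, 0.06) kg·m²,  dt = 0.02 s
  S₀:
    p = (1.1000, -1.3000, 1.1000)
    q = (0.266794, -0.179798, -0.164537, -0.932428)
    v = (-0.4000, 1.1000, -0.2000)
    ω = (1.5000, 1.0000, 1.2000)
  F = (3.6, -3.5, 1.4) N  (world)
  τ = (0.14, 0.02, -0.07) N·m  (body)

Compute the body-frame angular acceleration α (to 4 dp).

gyro term ω×Iω = (-0.0240, 0.1080, -0.0600)
(τ − ω×Iω)/I = (1.3667, -1.1000, -0.1667)

α = (1.3667, -1.1000, -0.1667)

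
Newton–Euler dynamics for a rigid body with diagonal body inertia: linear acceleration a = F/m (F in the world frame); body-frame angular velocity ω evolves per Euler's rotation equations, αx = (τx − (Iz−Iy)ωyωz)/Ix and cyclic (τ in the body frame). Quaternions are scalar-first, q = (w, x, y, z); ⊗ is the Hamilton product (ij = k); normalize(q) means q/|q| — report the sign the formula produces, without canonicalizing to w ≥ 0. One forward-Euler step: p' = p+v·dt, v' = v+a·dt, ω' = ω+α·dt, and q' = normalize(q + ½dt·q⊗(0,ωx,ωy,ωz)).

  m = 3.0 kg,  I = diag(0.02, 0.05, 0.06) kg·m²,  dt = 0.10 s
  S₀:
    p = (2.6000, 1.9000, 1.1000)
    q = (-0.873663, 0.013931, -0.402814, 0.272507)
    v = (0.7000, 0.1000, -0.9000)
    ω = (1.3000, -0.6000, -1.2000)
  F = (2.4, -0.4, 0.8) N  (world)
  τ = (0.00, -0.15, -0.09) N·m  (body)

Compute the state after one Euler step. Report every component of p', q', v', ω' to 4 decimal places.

p' = (2.6700, 1.9100, 1.0100)
q' = (-0.8665, -0.0105, -0.3565, 0.3492)
v' = (0.7800, 0.0867, -0.8733)
ω' = (1.2640, -1.0248, -1.3110)

linear accel F/m = (0.8000, -0.1333, 0.2667)
new position p' = (2.6700, 1.9100, 1.0100)
v' = v + a·dt = (0.7800, 0.0867, -0.8733)
precession coupling ω×(Iω) = (0.0072, 0.0624, -0.0234)
(τ − ω×Iω)/I = (-0.3600, -4.2480, -1.1100)
ω + α·dt = (1.2640, -1.0248, -1.3110)
q⊗(0,ω) = (0.0672097, -0.4888809, 0.8951741, 1.5636952)
q + ½dt·q⊗(0,ω), renormalized = (-0.8665, -0.0105, -0.3565, 0.3492)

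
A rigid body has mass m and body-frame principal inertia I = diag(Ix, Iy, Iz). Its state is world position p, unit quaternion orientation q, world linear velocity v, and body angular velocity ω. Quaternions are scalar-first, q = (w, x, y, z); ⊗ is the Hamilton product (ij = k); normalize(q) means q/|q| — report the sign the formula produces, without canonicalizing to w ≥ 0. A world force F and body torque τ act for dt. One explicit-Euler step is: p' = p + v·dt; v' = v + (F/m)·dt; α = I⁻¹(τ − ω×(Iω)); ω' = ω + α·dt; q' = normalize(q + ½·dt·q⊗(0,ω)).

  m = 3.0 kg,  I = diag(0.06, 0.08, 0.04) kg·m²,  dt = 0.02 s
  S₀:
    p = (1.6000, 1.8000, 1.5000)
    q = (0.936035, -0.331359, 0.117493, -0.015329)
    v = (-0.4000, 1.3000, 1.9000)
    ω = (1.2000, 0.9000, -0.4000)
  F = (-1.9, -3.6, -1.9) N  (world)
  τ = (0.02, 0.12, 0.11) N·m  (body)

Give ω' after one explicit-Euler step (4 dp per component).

ω' = (1.2019, 0.9324, -0.3558)

ω×(Iω) gyroscopic = (0.0144, -0.0096, 0.0216)
angular accel α = (0.0933, 1.6200, 2.2100)
ω' = ω + α·dt = (1.2019, 0.9324, -0.3558)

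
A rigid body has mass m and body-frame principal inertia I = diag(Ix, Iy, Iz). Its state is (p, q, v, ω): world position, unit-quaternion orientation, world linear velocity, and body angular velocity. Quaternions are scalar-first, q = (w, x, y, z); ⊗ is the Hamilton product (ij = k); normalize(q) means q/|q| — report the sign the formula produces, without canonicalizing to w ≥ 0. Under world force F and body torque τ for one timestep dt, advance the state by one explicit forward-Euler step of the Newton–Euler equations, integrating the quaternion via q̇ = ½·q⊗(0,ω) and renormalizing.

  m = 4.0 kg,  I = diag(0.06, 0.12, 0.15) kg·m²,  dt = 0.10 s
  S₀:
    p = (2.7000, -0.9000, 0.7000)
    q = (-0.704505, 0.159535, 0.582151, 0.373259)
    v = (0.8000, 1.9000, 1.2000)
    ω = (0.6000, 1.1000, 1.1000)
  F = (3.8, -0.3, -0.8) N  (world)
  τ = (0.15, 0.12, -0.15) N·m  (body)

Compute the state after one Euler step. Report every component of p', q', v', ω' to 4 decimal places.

a = F/m = (0.9500, -0.0750, -0.2000)
new position p' = (2.7800, -0.7100, 0.8200)
v' = v + a·dt = (0.8950, 1.8925, 1.1800)
gyro term ω×Iω = (0.0363, -0.0594, 0.0396)
(τ − ω×Iω)/I = (1.8950, 1.4950, -1.2640)
new body rate ω' = (0.7895, 1.2495, 0.9736)
q⊗(0,ω) = (-1.1466720, -0.1929218, -0.7264886, -0.9487576)
q + ½dt·q⊗(0,ω), renormalized = (-0.7592, 0.1494, 0.5439, 0.3247)

p' = (2.7800, -0.7100, 0.8200)
q' = (-0.7592, 0.1494, 0.5439, 0.3247)
v' = (0.8950, 1.8925, 1.1800)
ω' = (0.7895, 1.2495, 0.9736)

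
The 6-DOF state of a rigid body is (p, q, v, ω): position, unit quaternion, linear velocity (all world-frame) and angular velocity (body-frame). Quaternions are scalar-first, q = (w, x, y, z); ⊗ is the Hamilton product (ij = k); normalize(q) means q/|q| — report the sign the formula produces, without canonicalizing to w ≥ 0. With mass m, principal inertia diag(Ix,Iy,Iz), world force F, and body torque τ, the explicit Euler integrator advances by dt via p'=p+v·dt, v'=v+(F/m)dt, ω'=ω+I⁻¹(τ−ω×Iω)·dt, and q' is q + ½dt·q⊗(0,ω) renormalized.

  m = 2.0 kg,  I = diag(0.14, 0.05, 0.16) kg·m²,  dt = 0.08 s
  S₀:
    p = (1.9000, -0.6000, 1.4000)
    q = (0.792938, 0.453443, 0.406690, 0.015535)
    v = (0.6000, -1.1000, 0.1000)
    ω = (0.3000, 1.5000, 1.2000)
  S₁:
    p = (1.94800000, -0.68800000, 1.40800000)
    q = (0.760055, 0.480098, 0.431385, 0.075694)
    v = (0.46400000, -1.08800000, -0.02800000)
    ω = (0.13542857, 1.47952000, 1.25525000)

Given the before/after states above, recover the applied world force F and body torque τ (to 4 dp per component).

velocity change Δv = (-0.13600000, 0.01200000, -0.12800000)
F = m·Δv/dt = (-3.4000, 0.3000, -3.2000)
ω₁ − ω₀ = (-0.16457143, -0.02048000, 0.05525000)
I·α + gyro = (-0.0900, -0.0200, 0.0700)

F = (-3.4000, 0.3000, -3.2000)
τ = (-0.0900, -0.0200, 0.0700)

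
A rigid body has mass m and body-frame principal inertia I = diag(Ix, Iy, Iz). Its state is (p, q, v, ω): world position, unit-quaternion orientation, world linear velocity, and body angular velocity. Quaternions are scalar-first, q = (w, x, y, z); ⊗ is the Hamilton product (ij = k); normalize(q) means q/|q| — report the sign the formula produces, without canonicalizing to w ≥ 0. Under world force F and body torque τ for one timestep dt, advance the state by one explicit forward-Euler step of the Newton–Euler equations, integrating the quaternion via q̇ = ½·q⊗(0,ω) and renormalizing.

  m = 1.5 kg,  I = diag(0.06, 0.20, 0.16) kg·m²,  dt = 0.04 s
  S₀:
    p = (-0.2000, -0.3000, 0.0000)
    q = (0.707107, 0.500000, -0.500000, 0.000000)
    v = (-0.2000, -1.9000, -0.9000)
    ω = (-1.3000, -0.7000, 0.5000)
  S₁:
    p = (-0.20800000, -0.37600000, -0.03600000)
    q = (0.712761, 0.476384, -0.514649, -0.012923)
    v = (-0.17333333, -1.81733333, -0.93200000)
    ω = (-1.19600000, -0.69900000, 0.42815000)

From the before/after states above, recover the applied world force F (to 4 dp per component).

F = (1.0000, 3.1000, -1.2000)

velocity change Δv = (0.02666667, 0.08266667, -0.03200000)
applied force F = (1.0000, 3.1000, -1.2000)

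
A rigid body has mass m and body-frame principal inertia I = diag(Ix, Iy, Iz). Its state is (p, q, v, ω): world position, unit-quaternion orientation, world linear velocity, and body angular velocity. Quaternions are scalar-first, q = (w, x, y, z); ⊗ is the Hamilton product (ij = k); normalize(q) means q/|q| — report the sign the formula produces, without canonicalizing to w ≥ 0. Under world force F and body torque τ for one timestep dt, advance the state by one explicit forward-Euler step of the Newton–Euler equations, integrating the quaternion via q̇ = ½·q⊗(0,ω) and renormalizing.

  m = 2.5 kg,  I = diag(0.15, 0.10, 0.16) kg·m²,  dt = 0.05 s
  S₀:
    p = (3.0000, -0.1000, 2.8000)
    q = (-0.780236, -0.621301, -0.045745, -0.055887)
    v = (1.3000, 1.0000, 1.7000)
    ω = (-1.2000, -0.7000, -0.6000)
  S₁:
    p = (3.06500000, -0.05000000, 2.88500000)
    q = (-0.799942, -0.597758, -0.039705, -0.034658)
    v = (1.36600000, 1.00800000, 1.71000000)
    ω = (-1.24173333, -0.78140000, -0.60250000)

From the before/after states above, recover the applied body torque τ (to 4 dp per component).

τ = (-0.1000, -0.1700, -0.0500)

rate change Δω = (-0.04173333, -0.08140000, -0.00250000)
applied torque τ = (-0.1000, -0.1700, -0.0500)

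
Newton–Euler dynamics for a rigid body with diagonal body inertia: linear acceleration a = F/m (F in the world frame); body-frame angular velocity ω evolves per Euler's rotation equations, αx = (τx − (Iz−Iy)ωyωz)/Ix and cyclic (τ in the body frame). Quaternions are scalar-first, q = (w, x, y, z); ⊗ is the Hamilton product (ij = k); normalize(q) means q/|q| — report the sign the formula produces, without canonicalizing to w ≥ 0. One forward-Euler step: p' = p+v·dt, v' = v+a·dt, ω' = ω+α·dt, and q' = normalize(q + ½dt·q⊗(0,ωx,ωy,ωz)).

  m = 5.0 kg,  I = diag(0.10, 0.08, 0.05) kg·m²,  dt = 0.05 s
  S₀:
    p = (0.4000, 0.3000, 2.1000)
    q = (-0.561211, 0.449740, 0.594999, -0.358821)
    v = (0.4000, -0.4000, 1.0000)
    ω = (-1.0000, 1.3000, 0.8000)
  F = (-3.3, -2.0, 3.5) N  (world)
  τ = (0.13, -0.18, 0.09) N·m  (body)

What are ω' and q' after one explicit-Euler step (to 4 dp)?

ω' = (-0.9194, 1.2125, 0.8640)
q' = (-0.5615, 0.4868, 0.5761, -0.3402)

precession coupling ω×(Iω) = (-0.0312, -0.0400, 0.0260)
angular accel α = (1.6120, -1.7500, 1.2800)
new body rate ω' = (-0.9194, 1.2125, 0.8640)
Hamilton product q⊗(0,ω) = (-0.0367019, 1.5036775, -0.7305453, 0.7306922)
updated quaternion q' = (-0.5615, 0.4868, 0.5761, -0.3402)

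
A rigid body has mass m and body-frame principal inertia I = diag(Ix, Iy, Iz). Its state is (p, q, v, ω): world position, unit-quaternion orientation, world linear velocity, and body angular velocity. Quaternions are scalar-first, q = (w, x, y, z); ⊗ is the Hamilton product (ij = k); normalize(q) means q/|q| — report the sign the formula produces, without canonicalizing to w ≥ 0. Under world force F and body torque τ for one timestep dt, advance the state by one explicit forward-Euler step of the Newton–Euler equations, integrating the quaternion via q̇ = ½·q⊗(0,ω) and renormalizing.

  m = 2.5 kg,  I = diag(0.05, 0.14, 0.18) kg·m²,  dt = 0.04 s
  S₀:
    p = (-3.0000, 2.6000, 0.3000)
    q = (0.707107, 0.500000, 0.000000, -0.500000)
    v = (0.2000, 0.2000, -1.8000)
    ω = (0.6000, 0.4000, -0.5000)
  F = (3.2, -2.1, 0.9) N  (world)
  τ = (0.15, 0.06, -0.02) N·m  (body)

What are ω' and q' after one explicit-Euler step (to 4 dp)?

ω' = (0.7264, 0.4060, -0.5092)
q' = (0.6960, 0.5124, 0.0047, -0.5030)

gyro term ω×Iω = (-0.0080, 0.0390, 0.0216)
angular accel α = (3.1600, 0.1500, -0.2311)
new body rate ω' = (0.7264, 0.4060, -0.5092)
q⊗(0,ω) = (-0.5500000, 0.6242642, 0.2328428, -0.1535535)
q + ½dt·q⊗(0,ω), renormalized = (0.6960, 0.5124, 0.0047, -0.5030)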